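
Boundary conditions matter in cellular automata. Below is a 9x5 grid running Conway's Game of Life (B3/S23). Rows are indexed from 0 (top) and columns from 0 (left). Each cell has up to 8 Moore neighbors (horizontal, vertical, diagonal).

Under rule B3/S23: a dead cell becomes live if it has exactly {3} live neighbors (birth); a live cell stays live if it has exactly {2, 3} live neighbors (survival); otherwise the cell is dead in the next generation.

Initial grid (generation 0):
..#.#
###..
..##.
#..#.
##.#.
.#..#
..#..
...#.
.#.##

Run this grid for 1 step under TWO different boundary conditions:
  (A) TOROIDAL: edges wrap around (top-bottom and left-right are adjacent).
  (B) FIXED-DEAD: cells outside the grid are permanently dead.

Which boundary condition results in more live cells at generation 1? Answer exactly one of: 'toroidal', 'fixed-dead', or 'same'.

Under TOROIDAL boundary, generation 1:
....#
#...#
#..#.
#..#.
.#.#.
.#.##
..##.
...##
#...#
Population = 18

Under FIXED-DEAD boundary, generation 1:
..##.
.....
#..#.
#..##
##.##
##.#.
..##.
...##
..###
Population = 21

Comparison: toroidal=18, fixed-dead=21 -> fixed-dead

Answer: fixed-dead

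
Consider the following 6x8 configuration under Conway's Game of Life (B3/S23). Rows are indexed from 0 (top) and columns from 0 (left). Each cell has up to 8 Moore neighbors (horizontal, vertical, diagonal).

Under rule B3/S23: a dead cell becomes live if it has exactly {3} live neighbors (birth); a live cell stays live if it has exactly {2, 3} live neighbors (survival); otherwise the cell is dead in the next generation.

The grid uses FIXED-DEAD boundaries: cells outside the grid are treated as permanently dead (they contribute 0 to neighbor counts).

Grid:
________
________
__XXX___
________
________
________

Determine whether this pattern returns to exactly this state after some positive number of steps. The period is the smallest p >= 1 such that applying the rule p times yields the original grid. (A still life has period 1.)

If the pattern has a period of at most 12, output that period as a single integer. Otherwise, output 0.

Answer: 2

Derivation:
Simulating and comparing each generation to the original:
Gen 0 (original, given above): 3 live cells
Gen 1: 3 live cells, differs from original
Gen 2: 3 live cells, MATCHES original -> period = 2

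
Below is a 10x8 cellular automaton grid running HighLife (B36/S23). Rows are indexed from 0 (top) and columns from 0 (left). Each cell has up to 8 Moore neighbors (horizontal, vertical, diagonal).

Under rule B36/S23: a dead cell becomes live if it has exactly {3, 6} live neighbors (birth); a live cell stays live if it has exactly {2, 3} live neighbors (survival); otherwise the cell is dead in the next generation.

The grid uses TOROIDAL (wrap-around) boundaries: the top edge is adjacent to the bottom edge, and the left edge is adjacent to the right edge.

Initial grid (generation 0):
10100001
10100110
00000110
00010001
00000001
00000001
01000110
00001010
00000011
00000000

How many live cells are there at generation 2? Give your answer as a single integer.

Answer: 24

Derivation:
Simulating step by step:
Generation 0 (given above): 20 live cells
Generation 1: 21 live cells
10000011
10000100
00001100
00000001
10000011
10000001
00000111
00000000
00000111
10000010
Generation 2: 24 live cells
11000110
10001100
00001110
10000101
00000010
00000110
10000011
00000010
00000111
10000000
Population at generation 2: 24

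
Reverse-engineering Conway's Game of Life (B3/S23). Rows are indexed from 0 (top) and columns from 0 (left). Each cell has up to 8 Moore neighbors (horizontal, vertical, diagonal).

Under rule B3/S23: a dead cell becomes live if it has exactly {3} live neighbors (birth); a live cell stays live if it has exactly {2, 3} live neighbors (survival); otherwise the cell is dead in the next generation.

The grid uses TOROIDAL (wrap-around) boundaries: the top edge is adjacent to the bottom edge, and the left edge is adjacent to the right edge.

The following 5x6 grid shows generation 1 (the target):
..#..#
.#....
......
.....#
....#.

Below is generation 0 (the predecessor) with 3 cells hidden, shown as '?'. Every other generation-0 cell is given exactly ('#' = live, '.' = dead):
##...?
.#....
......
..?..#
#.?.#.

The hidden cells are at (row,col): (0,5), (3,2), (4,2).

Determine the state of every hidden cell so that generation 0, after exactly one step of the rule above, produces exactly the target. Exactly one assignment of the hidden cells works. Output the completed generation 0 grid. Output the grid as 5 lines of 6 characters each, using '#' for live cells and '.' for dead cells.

Hidden generation-0 cells (in order): (0,5), (3,2), (4,2).
A hidden cell only influences target cells in its own 3x3 neighborhood. Try each of the 2^3 = 8 assignments, step the completed generation 0 forward once under B3/S23, and compare with the target:
  (0,5)=. (3,2)=. (4,2)=. -> step gives (0,0)='#' but target has '.' -> reject
  (0,5)=. (3,2)=. (4,2)=# -> step gives (0,0)='#' but target has '.' -> reject
  (0,5)=. (3,2)=# (4,2)=. -> step gives (0,0)='#' but target has '.' -> reject
  (0,5)=. (3,2)=# (4,2)=# -> step gives (0,0)='#' but target has '.' -> reject
  (0,5)=# (3,2)=. (4,2)=. -> step gives (0,1)='#' but target has '.' -> reject
  (0,5)=# (3,2)=. (4,2)=# -> step reproduces the target at every cell -> ACCEPT
  (0,5)=# (3,2)=# (4,2)=. -> step gives (0,1)='#' but target has '.' -> reject
  (0,5)=# (3,2)=# (4,2)=# -> step gives (3,1)='#' but target has '.' -> reject
Unique solution: (0,5)=live, (3,2)=dead, (4,2)=live.
Check: live-neighbor counts of every cell in the completed generation 0:
443223
422012
211011
221222
441225
Applying B3/S23 to generation 0 with these counts gives:
..#..#
.#....
......
.....#
....#.
which matches the target exactly.

Answer: ##...#
.#....
......
.....#
#.#.#.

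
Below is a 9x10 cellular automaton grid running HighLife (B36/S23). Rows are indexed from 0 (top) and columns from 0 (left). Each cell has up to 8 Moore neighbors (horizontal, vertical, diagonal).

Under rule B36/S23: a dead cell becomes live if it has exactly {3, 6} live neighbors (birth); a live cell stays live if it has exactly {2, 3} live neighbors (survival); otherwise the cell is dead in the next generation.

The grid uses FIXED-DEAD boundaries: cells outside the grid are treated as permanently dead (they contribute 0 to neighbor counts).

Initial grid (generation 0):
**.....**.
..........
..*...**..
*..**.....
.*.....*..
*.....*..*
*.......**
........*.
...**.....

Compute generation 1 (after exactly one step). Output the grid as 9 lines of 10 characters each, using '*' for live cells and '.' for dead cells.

Simulating step by step:
Generation 0 (given above): 21 live cells
Generation 1: 20 live cells
(generation 1 grid is the final answer)

Answer: ..........
.*....*.*.
...*......
.***..**..
**........
**.....*.*
.......***
........**
..........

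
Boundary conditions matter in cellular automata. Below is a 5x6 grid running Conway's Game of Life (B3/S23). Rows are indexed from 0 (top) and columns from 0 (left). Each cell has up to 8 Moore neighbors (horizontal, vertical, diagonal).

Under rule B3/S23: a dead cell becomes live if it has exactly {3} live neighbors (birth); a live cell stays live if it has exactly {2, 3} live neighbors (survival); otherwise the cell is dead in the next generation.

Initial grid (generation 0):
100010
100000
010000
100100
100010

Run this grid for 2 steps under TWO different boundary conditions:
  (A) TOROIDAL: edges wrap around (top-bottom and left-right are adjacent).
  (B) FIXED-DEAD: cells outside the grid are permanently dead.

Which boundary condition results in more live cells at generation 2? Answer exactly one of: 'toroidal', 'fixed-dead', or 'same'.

Answer: toroidal

Derivation:
Under TOROIDAL boundary, generation 2:
000010
001001
001000
000010
000010
Population = 6

Under FIXED-DEAD boundary, generation 2:
000000
110000
001000
110000
000000
Population = 5

Comparison: toroidal=6, fixed-dead=5 -> toroidal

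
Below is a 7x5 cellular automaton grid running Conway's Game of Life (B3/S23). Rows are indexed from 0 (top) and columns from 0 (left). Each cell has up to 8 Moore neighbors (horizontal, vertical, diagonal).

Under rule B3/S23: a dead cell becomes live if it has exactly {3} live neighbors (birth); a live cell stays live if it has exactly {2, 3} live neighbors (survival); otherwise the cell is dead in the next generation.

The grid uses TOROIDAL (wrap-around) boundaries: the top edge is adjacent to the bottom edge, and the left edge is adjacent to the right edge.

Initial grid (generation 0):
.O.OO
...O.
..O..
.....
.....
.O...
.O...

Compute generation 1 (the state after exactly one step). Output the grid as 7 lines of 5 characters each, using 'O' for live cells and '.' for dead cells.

Simulating step by step:
Generation 0 (given above): 7 live cells
Generation 1: 6 live cells
(generation 1 grid is the final answer)

Answer: O..OO
...OO
.....
.....
.....
.....
.O...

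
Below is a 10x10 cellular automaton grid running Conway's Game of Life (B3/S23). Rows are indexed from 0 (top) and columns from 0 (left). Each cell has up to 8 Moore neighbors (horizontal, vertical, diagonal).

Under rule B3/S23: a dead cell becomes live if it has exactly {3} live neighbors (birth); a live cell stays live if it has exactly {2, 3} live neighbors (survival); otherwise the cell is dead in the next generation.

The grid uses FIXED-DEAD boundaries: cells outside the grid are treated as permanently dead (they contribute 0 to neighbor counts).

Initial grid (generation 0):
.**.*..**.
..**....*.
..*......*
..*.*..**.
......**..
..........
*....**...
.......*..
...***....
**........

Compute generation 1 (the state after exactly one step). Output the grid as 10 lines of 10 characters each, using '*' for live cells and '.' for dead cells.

Simulating step by step:
Generation 0 (given above): 25 live cells
Generation 1: 23 live cells
(generation 1 grid is the final answer)

Answer: .**....**.
.......***
.**....*.*
...*..***.
......***.
.....*.*..
......*...
..........
....*.....
....*.....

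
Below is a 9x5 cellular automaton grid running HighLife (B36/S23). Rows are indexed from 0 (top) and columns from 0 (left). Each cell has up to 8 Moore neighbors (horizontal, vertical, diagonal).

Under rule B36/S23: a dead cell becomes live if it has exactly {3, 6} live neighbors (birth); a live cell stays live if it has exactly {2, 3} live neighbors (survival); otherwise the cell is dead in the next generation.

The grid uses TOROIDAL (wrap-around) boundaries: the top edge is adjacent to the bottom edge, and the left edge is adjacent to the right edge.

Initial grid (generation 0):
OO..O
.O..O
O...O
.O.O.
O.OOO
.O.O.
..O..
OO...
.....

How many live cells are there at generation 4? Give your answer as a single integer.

Simulating step by step:
Generation 0 (given above): 18 live cells
Generation 1: 17 live cells
.O..O
.O.O.
.OOOO
.O..O
O....
OO...
O.O..
.O...
....O
Generation 2: 16 live cells
..OOO
.OO..
.O..O
.O..O
....O
O...O
O.O..
OO...
.....
Generation 3: 22 live cells
.OOO.
.O..O
.O.O.
...OO
...OO
OO.OO
.....
OO...
OOOOO
Generation 4: 11 live cells
O....
.OO.O
...O.
O....
.....
O.OO.
..O..
...O.
.....
Population at generation 4: 11

Answer: 11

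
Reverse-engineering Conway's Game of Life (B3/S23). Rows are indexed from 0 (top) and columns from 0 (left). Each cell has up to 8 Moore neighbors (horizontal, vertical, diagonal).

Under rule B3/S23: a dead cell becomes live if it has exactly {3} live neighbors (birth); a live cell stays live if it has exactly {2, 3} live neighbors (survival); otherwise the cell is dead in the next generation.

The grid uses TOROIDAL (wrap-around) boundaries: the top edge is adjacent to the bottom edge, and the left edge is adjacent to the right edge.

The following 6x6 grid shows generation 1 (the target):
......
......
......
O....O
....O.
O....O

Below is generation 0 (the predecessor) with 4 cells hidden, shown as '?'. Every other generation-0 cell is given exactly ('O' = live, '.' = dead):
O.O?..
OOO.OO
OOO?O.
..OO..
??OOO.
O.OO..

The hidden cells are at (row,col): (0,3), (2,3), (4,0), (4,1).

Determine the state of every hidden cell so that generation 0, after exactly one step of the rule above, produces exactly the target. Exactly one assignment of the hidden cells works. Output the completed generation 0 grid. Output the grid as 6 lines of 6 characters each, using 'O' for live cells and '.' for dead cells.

Hidden generation-0 cells (in order): (0,3), (2,3), (4,0), (4,1).
A hidden cell only influences target cells in its own 3x3 neighborhood. Try each of the 2^4 = 16 assignments, step the completed generation 0 forward once under B3/S23, and compare with the target:
  (0,3)=. (2,3)=. (4,0)=. (4,1)=. -> step gives (0,4)='O' but target has '.' -> reject
  (0,3)=. (2,3)=. (4,0)=. (4,1)=O -> step gives (0,4)='O' but target has '.' -> reject
  (0,3)=. (2,3)=. (4,0)=O (4,1)=. -> step gives (0,4)='O' but target has '.' -> reject
  (0,3)=. (2,3)=. (4,0)=O (4,1)=O -> step gives (0,4)='O' but target has '.' -> reject
  (0,3)=. (2,3)=O (4,0)=. (4,1)=. -> step gives (0,4)='O' but target has '.' -> reject
  (0,3)=. (2,3)=O (4,0)=. (4,1)=O -> step gives (0,4)='O' but target has '.' -> reject
  (0,3)=. (2,3)=O (4,0)=O (4,1)=. -> step gives (0,4)='O' but target has '.' -> reject
  (0,3)=. (2,3)=O (4,0)=O (4,1)=O -> step gives (0,4)='O' but target has '.' -> reject
  (0,3)=O (2,3)=. (4,0)=. (4,1)=. -> step gives (1,4)='O' but target has '.' -> reject
  (0,3)=O (2,3)=. (4,0)=. (4,1)=O -> step gives (1,4)='O' but target has '.' -> reject
  (0,3)=O (2,3)=. (4,0)=O (4,1)=. -> step gives (1,4)='O' but target has '.' -> reject
  (0,3)=O (2,3)=. (4,0)=O (4,1)=O -> step gives (1,4)='O' but target has '.' -> reject
  (0,3)=O (2,3)=O (4,0)=. (4,1)=. -> step gives (3,0)='.' but target has 'O' -> reject
  (0,3)=O (2,3)=O (4,0)=. (4,1)=O -> step reproduces the target at every cell -> ACCEPT
  (0,3)=O (2,3)=O (4,0)=O (4,1)=. -> step gives (3,5)='.' but target has 'O' -> reject
  (0,3)=O (2,3)=O (4,0)=O (4,1)=O -> step gives (3,0)='.' but target has 'O' -> reject
Unique solution: (0,3)=live, (2,3)=live, (4,0)=dead, (4,1)=live.
Check: live-neighbor counts of every cell in the completed generation 0:
475545
576745
466645
367753
246632
266643
Applying B3/S23 to generation 0 with these counts gives:
......
......
......
O....O
....O.
O....O
which matches the target exactly.

Answer: O.OO..
OOO.OO
OOOOO.
..OO..
.OOOO.
O.OO..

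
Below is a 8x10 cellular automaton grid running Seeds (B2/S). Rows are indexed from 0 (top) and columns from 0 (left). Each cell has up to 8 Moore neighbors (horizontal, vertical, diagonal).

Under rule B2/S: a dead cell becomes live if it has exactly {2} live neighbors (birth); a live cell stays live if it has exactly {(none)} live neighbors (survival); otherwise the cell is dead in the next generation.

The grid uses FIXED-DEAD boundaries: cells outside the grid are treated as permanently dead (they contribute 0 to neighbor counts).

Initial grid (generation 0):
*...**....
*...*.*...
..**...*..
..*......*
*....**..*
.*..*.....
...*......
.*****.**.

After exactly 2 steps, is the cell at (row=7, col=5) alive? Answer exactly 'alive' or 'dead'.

Answer: alive

Derivation:
Simulating step by step:
Generation 0 (given above): 25 live cells
Generation 1: 25 live cells
.*.*..*...
..*....*..
....***.*.
....**.*..
..***...*.
*.**..*...
*.....***.
......*...
Generation 2: 10 live cells
.......*..
.*......*.
..........
..*......*
..........
.........*
..**......
.....*..*.

Cell (7,5) at generation 2: 1 -> alive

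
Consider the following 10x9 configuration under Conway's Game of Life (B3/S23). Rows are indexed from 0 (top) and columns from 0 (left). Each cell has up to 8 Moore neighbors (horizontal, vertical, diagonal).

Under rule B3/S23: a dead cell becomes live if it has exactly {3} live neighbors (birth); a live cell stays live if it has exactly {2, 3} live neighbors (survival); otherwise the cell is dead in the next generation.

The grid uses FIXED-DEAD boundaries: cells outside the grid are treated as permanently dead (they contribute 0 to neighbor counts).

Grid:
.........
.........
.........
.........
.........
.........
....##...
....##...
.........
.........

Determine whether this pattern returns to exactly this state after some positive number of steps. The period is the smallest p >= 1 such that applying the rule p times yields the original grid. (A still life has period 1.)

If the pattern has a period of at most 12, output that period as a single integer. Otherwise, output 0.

Answer: 1

Derivation:
Simulating and comparing each generation to the original:
Gen 0 (original, given above): 4 live cells
Gen 1: 4 live cells, MATCHES original -> period = 1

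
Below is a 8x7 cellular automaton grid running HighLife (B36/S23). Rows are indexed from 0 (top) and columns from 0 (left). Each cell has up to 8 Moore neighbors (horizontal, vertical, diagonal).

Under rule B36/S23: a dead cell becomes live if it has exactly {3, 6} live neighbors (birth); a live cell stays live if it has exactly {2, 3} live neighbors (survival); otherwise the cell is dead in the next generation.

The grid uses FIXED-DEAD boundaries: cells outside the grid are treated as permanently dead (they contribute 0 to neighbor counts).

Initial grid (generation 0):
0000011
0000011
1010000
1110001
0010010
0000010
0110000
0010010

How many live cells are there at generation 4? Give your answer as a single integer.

Answer: 8

Derivation:
Simulating step by step:
Generation 0 (given above): 17 live cells
Generation 1: 20 live cells
0000011
0000011
1010011
1011000
0010011
0110000
0110000
0110000
Generation 2: 16 live cells
0000011
0000100
0011111
0011100
0000000
0001000
1001000
0110000
Generation 3: 10 live cells
0000010
0000010
0010000
0010000
0010100
0000000
0101000
0110000
Generation 4: 8 live cells
0000000
0000000
0000000
0110000
0001000
0011000
0100000
0110000
Population at generation 4: 8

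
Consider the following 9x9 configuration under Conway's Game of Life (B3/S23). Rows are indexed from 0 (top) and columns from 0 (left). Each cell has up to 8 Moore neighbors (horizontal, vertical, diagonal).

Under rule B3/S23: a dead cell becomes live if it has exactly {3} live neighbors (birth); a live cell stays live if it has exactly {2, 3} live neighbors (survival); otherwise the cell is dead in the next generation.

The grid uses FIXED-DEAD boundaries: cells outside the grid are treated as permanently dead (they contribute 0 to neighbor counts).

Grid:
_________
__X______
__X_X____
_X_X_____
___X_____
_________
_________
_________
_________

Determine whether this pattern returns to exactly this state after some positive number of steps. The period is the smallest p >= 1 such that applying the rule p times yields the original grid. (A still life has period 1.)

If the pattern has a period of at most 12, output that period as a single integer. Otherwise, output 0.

Answer: 2

Derivation:
Simulating and comparing each generation to the original:
Gen 0 (original, given above): 6 live cells
Gen 1: 6 live cells, differs from original
Gen 2: 6 live cells, MATCHES original -> period = 2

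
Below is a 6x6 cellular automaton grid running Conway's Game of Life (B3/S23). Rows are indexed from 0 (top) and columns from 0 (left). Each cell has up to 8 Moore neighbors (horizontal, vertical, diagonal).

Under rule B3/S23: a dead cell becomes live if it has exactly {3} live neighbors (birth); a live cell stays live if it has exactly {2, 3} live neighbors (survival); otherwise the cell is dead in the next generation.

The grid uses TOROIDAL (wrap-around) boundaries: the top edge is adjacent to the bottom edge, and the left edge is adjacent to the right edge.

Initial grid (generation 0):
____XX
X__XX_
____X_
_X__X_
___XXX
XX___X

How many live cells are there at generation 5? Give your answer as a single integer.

Answer: 10

Derivation:
Simulating step by step:
Generation 0 (given above): 14 live cells
Generation 1: 8 live cells
_X_X__
___X__
____X_
______
_XXX__
___X__
Generation 2: 12 live cells
___XX_
__XXX_
______
__XX__
__XX__
_X_XX_
Generation 3: 7 live cells
_____X
__X_X_
____X_
__XX__
_X____
______
Generation 4: 8 live cells
______
___XXX
__X_X_
__XX__
__X___
______
Generation 5: 10 live cells
____X_
___XXX
__X__X
_XX___
__XX__
______
Population at generation 5: 10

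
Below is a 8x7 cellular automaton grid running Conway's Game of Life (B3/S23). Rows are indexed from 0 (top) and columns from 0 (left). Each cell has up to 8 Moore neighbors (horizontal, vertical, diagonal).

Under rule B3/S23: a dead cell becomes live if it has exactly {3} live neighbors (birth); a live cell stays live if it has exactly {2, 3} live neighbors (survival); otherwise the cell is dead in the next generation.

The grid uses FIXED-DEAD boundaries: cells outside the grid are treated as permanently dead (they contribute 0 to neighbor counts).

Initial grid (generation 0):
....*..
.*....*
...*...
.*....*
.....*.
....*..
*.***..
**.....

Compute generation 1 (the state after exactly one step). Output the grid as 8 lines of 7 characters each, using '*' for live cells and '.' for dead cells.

Simulating step by step:
Generation 0 (given above): 14 live cells
Generation 1: 12 live cells
(generation 1 grid is the final answer)

Answer: .......
.......
..*....
.......
.....*.
....**.
*.***..
****...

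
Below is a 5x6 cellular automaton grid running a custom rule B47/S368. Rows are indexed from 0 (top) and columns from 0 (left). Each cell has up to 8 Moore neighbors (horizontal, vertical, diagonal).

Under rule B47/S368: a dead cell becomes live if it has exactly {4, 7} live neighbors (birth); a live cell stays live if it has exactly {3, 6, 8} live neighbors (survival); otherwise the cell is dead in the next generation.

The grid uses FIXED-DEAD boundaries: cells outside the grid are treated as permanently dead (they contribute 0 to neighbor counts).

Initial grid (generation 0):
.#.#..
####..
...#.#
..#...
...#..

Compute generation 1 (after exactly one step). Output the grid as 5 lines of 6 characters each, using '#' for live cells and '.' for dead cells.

Answer: .#....
.#.##.
.#.#..
......
......

Derivation:
Simulating step by step:
Generation 0 (given above): 10 live cells
Generation 1: 6 live cells
(generation 1 grid is the final answer)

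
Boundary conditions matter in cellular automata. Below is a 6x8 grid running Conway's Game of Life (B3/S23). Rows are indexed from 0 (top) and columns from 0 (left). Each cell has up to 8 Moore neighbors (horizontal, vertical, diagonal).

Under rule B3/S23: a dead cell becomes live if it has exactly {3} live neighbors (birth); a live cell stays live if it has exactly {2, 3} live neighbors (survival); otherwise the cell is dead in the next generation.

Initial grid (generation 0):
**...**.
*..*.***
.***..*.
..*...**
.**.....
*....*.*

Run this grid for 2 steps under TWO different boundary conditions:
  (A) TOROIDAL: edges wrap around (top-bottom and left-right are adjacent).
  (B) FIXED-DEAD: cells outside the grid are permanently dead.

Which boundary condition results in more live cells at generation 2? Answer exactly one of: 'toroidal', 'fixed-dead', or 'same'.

Answer: fixed-dead

Derivation:
Under TOROIDAL boundary, generation 2:
..*.....
...**...
*.***..*
*..*...*
.**.....
*.*.....
Population = 15

Under FIXED-DEAD boundary, generation 2:
**..*.*.
*..*.**.
..***.**
.*.*..**
.**...**
.**.....
Population = 23

Comparison: toroidal=15, fixed-dead=23 -> fixed-dead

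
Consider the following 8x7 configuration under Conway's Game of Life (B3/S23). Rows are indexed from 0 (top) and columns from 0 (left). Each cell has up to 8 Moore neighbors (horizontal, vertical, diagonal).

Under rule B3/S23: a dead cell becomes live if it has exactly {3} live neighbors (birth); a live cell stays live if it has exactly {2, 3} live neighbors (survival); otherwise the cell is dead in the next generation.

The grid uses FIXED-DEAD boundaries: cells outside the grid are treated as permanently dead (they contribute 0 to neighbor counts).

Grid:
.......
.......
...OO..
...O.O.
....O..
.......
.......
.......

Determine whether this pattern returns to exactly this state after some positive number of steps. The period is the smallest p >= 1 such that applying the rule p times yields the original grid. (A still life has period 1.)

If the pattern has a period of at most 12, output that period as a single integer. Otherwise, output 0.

Simulating and comparing each generation to the original:
Gen 0 (original, given above): 5 live cells
Gen 1: 5 live cells, MATCHES original -> period = 1

Answer: 1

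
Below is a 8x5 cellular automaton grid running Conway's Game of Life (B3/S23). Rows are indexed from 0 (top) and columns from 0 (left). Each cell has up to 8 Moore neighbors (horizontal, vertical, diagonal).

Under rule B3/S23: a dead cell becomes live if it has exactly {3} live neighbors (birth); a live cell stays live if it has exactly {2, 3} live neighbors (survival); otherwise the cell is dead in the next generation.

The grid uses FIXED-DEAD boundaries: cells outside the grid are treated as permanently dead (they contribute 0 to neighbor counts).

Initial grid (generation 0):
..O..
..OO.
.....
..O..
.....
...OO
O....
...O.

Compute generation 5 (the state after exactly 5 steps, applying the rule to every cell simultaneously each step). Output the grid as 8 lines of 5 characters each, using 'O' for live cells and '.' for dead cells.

Answer: ..OO.
.O..O
OO..O
.OO..
.OOO.
.....
.....
.....

Derivation:
Simulating step by step:
Generation 0 (given above): 8 live cells
Generation 1: 9 live cells
..OO.
..OO.
..OO.
.....
...O.
.....
...OO
.....
Generation 2: 10 live cells
..OO.
.O..O
..OO.
..OO.
.....
...OO
.....
.....
Generation 3: 10 live cells
..OO.
.O..O
.O..O
..OO.
..O.O
.....
.....
.....
Generation 4: 10 live cells
..OO.
.O..O
.O..O
.OO.O
..O..
.....
.....
.....
Generation 5: 12 live cells
(generation 5 grid is the final answer)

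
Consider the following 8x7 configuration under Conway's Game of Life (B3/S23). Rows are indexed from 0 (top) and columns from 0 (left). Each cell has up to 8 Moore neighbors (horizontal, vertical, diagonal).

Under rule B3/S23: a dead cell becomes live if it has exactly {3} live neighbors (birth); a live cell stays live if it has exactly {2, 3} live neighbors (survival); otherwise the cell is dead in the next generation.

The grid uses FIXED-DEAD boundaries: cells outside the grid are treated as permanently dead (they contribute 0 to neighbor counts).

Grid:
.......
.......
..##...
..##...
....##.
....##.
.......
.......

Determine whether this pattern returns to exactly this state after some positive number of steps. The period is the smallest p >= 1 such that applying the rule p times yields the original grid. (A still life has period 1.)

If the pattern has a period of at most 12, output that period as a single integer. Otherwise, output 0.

Simulating and comparing each generation to the original:
Gen 0 (original, given above): 8 live cells
Gen 1: 6 live cells, differs from original
Gen 2: 8 live cells, MATCHES original -> period = 2

Answer: 2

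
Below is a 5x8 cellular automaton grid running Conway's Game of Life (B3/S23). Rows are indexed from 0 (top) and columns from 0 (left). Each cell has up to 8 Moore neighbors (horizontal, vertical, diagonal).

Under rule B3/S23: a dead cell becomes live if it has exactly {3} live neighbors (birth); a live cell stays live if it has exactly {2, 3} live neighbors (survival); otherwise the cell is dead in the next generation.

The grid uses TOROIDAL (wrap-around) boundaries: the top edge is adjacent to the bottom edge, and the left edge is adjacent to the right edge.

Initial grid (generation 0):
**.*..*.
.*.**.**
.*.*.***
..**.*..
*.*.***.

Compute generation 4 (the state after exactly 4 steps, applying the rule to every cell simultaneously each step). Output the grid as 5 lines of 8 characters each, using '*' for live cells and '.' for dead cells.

Simulating step by step:
Generation 0 (given above): 22 live cells
Generation 1: 7 live cells
........
.*.*....
.*.....*
*.......
*.....*.
Generation 2: 7 live cells
........
*.*.....
.**.....
**......
.......*
Generation 3: 6 live cells
........
..*.....
..*.....
***.....
*.......
Generation 4: 5 live cells
(generation 4 grid is the final answer)

Answer: ........
........
..**....
*.*.....
*.......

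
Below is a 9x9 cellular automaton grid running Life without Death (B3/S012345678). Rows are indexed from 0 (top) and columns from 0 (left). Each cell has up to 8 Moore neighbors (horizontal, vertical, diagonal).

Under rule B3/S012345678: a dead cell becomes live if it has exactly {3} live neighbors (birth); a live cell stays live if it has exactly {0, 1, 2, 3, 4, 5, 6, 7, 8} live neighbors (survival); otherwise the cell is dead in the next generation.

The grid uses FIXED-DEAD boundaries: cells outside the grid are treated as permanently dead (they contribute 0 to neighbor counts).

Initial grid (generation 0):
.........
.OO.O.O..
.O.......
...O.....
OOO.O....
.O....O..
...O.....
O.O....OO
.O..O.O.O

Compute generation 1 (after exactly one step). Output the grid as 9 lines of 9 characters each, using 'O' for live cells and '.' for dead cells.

Simulating step by step:
Generation 0 (given above): 21 live cells
Generation 1: 31 live cells
(generation 1 grid is the final answer)

Answer: .........
.OO.O.O..
.O.O.....
O..O.....
OOOOO....
OO.O..O..
.OOO...O.
OOOO...OO
.O..O.O.O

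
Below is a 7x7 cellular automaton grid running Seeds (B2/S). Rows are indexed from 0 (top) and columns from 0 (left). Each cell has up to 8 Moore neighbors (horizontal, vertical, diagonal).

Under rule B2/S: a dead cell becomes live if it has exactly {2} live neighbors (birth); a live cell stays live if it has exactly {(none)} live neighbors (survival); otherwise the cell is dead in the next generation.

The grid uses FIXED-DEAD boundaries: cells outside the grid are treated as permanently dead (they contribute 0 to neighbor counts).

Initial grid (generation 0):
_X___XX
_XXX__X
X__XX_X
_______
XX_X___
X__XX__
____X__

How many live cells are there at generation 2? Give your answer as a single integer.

Simulating step by step:
Generation 0 (given above): 18 live cells
Generation 1: 6 live cells
X__XX__
_______
_______
_____X_
_______
_____X_
_____X_
Generation 2: 9 live cells
_______
___XX__
_______
_______
____XXX
____X_X
____X_X
Population at generation 2: 9

Answer: 9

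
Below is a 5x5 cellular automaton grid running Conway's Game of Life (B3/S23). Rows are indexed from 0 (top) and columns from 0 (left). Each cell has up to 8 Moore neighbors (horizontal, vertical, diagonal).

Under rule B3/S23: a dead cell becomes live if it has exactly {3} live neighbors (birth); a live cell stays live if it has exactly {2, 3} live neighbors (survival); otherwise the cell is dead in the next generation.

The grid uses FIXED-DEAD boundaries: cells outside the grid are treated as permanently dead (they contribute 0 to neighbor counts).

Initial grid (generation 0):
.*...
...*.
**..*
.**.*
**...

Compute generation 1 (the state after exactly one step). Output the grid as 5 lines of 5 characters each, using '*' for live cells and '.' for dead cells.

Simulating step by step:
Generation 0 (given above): 10 live cells
Generation 1: 11 live cells
(generation 1 grid is the final answer)

Answer: .....
***..
**..*
..**.
***..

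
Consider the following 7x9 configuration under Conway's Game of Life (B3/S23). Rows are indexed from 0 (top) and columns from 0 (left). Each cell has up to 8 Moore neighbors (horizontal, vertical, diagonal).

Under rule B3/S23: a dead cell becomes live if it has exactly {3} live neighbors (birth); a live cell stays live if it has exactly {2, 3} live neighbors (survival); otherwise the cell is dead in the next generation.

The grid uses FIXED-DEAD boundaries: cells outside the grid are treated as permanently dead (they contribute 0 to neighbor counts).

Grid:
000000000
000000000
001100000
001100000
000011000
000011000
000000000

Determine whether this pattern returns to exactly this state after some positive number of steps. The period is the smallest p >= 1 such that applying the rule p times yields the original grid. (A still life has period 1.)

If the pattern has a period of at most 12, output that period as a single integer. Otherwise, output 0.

Answer: 2

Derivation:
Simulating and comparing each generation to the original:
Gen 0 (original, given above): 8 live cells
Gen 1: 6 live cells, differs from original
Gen 2: 8 live cells, MATCHES original -> period = 2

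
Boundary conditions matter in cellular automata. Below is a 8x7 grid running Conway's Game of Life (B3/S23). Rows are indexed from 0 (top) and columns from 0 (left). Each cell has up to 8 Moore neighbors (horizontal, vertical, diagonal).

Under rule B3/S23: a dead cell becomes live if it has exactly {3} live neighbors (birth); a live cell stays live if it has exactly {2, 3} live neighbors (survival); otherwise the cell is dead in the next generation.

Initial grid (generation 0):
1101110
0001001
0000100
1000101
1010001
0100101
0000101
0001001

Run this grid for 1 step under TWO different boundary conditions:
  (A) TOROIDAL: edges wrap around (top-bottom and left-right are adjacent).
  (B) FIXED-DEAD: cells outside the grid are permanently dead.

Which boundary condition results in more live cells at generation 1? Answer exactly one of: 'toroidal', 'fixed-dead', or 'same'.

Under TOROIDAL boundary, generation 1:
1001010
1011001
1001101
1101001
0001000
0101001
0001101
0011001
Population = 25

Under FIXED-DEAD boundary, generation 1:
0011110
0011000
0001100
0101000
1001001
0101001
0001101
0000010
Population = 20

Comparison: toroidal=25, fixed-dead=20 -> toroidal

Answer: toroidal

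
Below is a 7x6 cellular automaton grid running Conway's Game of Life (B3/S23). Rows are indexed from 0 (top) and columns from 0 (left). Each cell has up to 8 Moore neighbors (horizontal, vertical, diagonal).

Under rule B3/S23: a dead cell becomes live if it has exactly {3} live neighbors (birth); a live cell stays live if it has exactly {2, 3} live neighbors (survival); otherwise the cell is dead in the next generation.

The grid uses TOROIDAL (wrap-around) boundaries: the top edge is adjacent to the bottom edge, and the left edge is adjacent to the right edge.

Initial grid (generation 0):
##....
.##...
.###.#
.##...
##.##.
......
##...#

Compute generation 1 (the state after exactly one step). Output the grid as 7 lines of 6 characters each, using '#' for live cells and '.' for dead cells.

Simulating step by step:
Generation 0 (given above): 17 live cells
Generation 1: 11 live cells
(generation 1 grid is the final answer)

Answer: .....#
...#..
...#..
.....#
##.#..
..#.#.
.#...#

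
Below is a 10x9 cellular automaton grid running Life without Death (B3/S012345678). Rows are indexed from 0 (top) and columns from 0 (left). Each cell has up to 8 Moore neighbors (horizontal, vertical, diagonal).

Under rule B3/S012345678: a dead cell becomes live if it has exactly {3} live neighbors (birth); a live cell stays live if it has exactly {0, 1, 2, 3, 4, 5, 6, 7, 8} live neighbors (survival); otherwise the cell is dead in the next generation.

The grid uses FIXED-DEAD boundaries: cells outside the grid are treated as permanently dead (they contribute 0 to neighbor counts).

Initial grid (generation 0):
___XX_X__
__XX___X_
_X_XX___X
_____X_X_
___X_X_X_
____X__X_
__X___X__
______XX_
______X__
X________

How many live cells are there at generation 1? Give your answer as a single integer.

Simulating step by step:
Generation 0 (given above): 23 live cells
Generation 1: 36 live cells
__XXX_X__
__XX_X_X_
_X_XX_XXX
__XX_X_XX
___X_X_XX
___XXX_X_
__X__XX__
_____XXX_
______XX_
X________
Population at generation 1: 36

Answer: 36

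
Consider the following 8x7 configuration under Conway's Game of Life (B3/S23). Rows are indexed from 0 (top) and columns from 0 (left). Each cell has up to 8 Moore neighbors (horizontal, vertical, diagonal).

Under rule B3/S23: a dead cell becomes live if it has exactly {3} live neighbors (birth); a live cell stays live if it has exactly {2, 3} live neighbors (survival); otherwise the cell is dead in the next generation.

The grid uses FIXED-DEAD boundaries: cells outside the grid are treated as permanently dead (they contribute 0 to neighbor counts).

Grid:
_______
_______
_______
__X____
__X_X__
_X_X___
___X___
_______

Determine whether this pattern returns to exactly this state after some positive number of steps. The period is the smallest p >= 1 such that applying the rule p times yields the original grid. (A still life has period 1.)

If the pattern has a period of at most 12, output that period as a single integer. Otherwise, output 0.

Answer: 2

Derivation:
Simulating and comparing each generation to the original:
Gen 0 (original, given above): 6 live cells
Gen 1: 6 live cells, differs from original
Gen 2: 6 live cells, MATCHES original -> period = 2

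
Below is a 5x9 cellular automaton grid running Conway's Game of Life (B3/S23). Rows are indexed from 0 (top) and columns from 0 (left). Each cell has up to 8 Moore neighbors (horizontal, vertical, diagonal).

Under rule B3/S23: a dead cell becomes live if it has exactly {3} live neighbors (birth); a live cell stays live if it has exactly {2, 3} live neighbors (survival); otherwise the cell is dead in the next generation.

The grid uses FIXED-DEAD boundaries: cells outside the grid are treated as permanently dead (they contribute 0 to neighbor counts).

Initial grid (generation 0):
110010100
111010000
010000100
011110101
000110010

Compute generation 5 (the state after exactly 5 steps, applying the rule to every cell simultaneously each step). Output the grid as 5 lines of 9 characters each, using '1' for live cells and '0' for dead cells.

Simulating step by step:
Generation 0 (given above): 19 live cells
Generation 1: 14 live cells
101101000
001100000
000010010
010010100
000011010
Generation 2: 16 live cells
011110000
011000000
001011000
000110110
000011100
Generation 3: 13 live cells
010100000
000001000
011011100
000000010
000110110
Generation 4: 11 live cells
000000000
010101100
000011100
001000010
000000110
Generation 5: 8 live cells
(generation 5 grid is the final answer)

Answer: 000000000
000000100
001110010
000000010
000000110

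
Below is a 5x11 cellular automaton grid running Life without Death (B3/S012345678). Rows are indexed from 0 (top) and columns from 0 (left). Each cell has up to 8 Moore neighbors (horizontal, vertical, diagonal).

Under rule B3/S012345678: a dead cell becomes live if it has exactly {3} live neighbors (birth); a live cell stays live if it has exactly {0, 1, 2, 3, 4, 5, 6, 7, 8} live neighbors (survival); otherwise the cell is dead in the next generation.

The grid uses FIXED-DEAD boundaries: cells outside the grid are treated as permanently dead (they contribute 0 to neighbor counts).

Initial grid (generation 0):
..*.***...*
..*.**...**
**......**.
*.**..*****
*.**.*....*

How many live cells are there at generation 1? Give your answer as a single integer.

Simulating step by step:
Generation 0 (given above): 27 live cells
Generation 1: 38 live cells
..*.***..**
..*.***.***
**..***.**.
*.***.*****
*.*******.*
Population at generation 1: 38

Answer: 38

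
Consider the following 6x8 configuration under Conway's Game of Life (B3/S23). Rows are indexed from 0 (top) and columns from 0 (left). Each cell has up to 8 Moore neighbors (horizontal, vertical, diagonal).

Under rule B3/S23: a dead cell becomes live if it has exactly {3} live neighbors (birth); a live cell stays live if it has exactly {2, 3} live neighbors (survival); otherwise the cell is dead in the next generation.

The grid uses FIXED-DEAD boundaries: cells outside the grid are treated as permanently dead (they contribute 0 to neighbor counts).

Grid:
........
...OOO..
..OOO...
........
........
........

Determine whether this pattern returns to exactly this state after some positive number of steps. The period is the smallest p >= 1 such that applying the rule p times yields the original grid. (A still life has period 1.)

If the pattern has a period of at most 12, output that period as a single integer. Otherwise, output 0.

Answer: 2

Derivation:
Simulating and comparing each generation to the original:
Gen 0 (original, given above): 6 live cells
Gen 1: 6 live cells, differs from original
Gen 2: 6 live cells, MATCHES original -> period = 2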